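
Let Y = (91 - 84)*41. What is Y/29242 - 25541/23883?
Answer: -740015501/698386686 ≈ -1.0596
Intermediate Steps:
Y = 287 (Y = 7*41 = 287)
Y/29242 - 25541/23883 = 287/29242 - 25541/23883 = -740015501/698386686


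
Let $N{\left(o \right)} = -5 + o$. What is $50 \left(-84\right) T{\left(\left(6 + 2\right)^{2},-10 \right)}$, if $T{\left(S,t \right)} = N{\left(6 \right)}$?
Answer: $-4200$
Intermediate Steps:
$T{\left(S,t \right)} = 1$ ($T{\left(S,t \right)} = -5 + 6 = 1$)
$50 \left(-84\right) T{\left(\left(6 + 2\right)^{2},-10 \right)} = 50 \left(-84\right) 1 = \left(-4200\right) 1 = -4200$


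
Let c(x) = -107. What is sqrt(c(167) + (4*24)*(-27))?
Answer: I*sqrt(2699) ≈ 51.952*I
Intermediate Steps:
sqrt(c(167) + (4*24)*(-27)) = sqrt(-107 + (4*24)*(-27)) = sqrt(-107 + 96*(-27)) = sqrt(-107 - 2592) = sqrt(-2699) = I*sqrt(2699)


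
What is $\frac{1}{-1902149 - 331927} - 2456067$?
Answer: $- \frac{5487040339093}{2234076} \approx -2.4561 \cdot 10^{6}$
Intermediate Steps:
$\frac{1}{-1902149 - 331927} - 2456067 = \frac{1}{-2234076} - 2456067 = - \frac{1}{2234076} - 2456067 = - \frac{5487040339093}{2234076}$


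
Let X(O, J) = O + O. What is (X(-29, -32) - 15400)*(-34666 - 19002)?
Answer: 829599944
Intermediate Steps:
X(O, J) = 2*O
(X(-29, -32) - 15400)*(-34666 - 19002) = (2*(-29) - 15400)*(-34666 - 19002) = (-58 - 15400)*(-53668) = -15458*(-53668) = 829599944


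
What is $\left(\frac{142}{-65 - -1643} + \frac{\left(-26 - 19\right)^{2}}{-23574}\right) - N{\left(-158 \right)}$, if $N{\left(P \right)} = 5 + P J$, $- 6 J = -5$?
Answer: $\frac{261784621}{2066654} \approx 126.67$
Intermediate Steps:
$J = \frac{5}{6}$ ($J = \left(- \frac{1}{6}\right) \left(-5\right) = \frac{5}{6} \approx 0.83333$)
$N{\left(P \right)} = 5 + \frac{5 P}{6}$ ($N{\left(P \right)} = 5 + P \frac{5}{6} = 5 + \frac{5 P}{6}$)
$\left(\frac{142}{-65 - -1643} + \frac{\left(-26 - 19\right)^{2}}{-23574}\right) - N{\left(-158 \right)} = \left(\frac{142}{-65 - -1643} + \frac{\left(-26 - 19\right)^{2}}{-23574}\right) - \left(5 + \frac{5}{6} \left(-158\right)\right) = \left(\frac{142}{-65 + 1643} + \left(-45\right)^{2} \left(- \frac{1}{23574}\right)\right) - \left(5 - \frac{395}{3}\right) = \left(\frac{142}{1578} + 2025 \left(- \frac{1}{23574}\right)\right) - - \frac{380}{3} = \left(142 \cdot \frac{1}{1578} - \frac{675}{7858}\right) + \frac{380}{3} = \left(\frac{71}{789} - \frac{675}{7858}\right) + \frac{380}{3} = \frac{25343}{6199962} + \frac{380}{3} = \frac{261784621}{2066654}$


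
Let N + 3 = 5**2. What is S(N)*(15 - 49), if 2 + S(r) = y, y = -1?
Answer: 102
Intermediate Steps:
N = 22 (N = -3 + 5**2 = -3 + 25 = 22)
S(r) = -3 (S(r) = -2 - 1 = -3)
S(N)*(15 - 49) = -3*(15 - 49) = -3*(-34) = 102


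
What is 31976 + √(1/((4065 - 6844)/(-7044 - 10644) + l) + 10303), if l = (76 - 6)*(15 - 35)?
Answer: 31976 + 5*√252661872511341895/24760421 ≈ 32078.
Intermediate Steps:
l = -1400 (l = 70*(-20) = -1400)
31976 + √(1/((4065 - 6844)/(-7044 - 10644) + l) + 10303) = 31976 + √(1/((4065 - 6844)/(-7044 - 10644) - 1400) + 10303) = 31976 + √(1/(-2779/(-17688) - 1400) + 10303) = 31976 + √(1/(-2779*(-1/17688) - 1400) + 10303) = 31976 + √(1/(2779/17688 - 1400) + 10303) = 31976 + √(1/(-24760421/17688) + 10303) = 31976 + √(-17688/24760421 + 10303) = 31976 + √(255106599875/24760421) = 31976 + 5*√252661872511341895/24760421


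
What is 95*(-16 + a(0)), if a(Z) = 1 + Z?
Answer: -1425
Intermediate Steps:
95*(-16 + a(0)) = 95*(-16 + (1 + 0)) = 95*(-16 + 1) = 95*(-15) = -1425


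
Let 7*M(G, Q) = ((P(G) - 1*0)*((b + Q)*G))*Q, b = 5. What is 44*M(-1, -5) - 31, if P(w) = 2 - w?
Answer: -31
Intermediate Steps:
M(G, Q) = G*Q*(2 - G)*(5 + Q)/7 (M(G, Q) = ((((2 - G) - 1*0)*((5 + Q)*G))*Q)/7 = ((((2 - G) + 0)*(G*(5 + Q)))*Q)/7 = (((2 - G)*(G*(5 + Q)))*Q)/7 = ((G*(2 - G)*(5 + Q))*Q)/7 = (G*Q*(2 - G)*(5 + Q))/7 = G*Q*(2 - G)*(5 + Q)/7)
44*M(-1, -5) - 31 = 44*(-⅐*(-1)*(-5)*(-2 - 1)*(5 - 5)) - 31 = 44*(-⅐*(-1)*(-5)*(-3)*0) - 31 = 44*0 - 31 = 0 - 31 = -31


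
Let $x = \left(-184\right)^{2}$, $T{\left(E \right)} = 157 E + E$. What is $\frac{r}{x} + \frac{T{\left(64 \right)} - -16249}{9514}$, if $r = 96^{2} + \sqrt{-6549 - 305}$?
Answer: $\frac{15314985}{5032906} + \frac{i \sqrt{6854}}{33856} \approx 3.043 + 0.0024453 i$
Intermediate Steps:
$T{\left(E \right)} = 158 E$
$x = 33856$
$r = 9216 + i \sqrt{6854}$ ($r = 9216 + \sqrt{-6854} = 9216 + i \sqrt{6854} \approx 9216.0 + 82.789 i$)
$\frac{r}{x} + \frac{T{\left(64 \right)} - -16249}{9514} = \frac{9216 + i \sqrt{6854}}{33856} + \frac{158 \cdot 64 - -16249}{9514} = \left(9216 + i \sqrt{6854}\right) \frac{1}{33856} + \left(10112 + 16249\right) \frac{1}{9514} = \left(\frac{144}{529} + \frac{i \sqrt{6854}}{33856}\right) + 26361 \cdot \frac{1}{9514} = \left(\frac{144}{529} + \frac{i \sqrt{6854}}{33856}\right) + \frac{26361}{9514} = \frac{15314985}{5032906} + \frac{i \sqrt{6854}}{33856}$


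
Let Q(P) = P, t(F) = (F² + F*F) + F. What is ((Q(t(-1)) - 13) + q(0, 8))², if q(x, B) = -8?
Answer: 400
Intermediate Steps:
t(F) = F + 2*F² (t(F) = (F² + F²) + F = 2*F² + F = F + 2*F²)
((Q(t(-1)) - 13) + q(0, 8))² = ((-(1 + 2*(-1)) - 13) - 8)² = ((-(1 - 2) - 13) - 8)² = ((-1*(-1) - 13) - 8)² = ((1 - 13) - 8)² = (-12 - 8)² = (-20)² = 400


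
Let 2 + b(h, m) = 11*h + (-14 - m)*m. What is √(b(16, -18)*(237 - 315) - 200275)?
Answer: I*√208231 ≈ 456.32*I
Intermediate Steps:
b(h, m) = -2 + 11*h + m*(-14 - m) (b(h, m) = -2 + (11*h + (-14 - m)*m) = -2 + (11*h + m*(-14 - m)) = -2 + 11*h + m*(-14 - m))
√(b(16, -18)*(237 - 315) - 200275) = √((-2 - 1*(-18)² - 14*(-18) + 11*16)*(237 - 315) - 200275) = √((-2 - 1*324 + 252 + 176)*(-78) - 200275) = √((-2 - 324 + 252 + 176)*(-78) - 200275) = √(102*(-78) - 200275) = √(-7956 - 200275) = √(-208231) = I*√208231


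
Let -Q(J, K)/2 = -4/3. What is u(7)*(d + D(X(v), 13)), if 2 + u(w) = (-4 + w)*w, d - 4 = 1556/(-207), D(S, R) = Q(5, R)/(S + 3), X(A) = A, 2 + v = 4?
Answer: -58672/1035 ≈ -56.688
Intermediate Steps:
v = 2 (v = -2 + 4 = 2)
Q(J, K) = 8/3 (Q(J, K) = -(-8)/3 = -2*(-4/3) = 8/3)
D(S, R) = 8/(3*(3 + S)) (D(S, R) = 8/(3*(S + 3)) = 8/(3*(3 + S)))
d = -728/207 (d = 4 + 1556/(-207) = 4 + 1556*(-1/207) = 4 - 1556/207 = -728/207 ≈ -3.5169)
u(w) = -2 + w*(-4 + w) (u(w) = -2 + (-4 + w)*w = -2 + w*(-4 + w))
u(7)*(d + D(X(v), 13)) = (-2 + 7**2 - 4*7)*(-728/207 + 8/(3*(3 + 2))) = (-2 + 49 - 28)*(-728/207 + (8/3)/5) = 19*(-728/207 + (8/3)*(1/5)) = 19*(-728/207 + 8/15) = 19*(-3088/1035) = -58672/1035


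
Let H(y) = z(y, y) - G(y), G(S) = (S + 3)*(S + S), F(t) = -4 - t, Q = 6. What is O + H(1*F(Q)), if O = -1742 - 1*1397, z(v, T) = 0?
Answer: -3279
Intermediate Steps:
G(S) = 2*S*(3 + S) (G(S) = (3 + S)*(2*S) = 2*S*(3 + S))
H(y) = -2*y*(3 + y) (H(y) = 0 - 2*y*(3 + y) = -2*y*(3 + y))
O = -3139 (O = -1742 - 1397 = -3139)
O + H(1*F(Q)) = -3139 - 2*1*(-4 - 1*6)*(3 + 1*(-4 - 1*6)) = -3139 - 2*1*(-4 - 6)*(3 + 1*(-4 - 6)) = -3139 - 2*1*(-10)*(3 + 1*(-10)) = -3139 - 2*(-10)*(3 - 10) = -3139 - 2*(-10)*(-7) = -3139 - 140 = -3279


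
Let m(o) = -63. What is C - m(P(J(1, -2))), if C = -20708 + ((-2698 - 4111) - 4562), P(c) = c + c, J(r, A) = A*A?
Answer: -32016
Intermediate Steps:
J(r, A) = A**2
P(c) = 2*c
C = -32079 (C = -20708 + (-6809 - 4562) = -20708 - 11371 = -32079)
C - m(P(J(1, -2))) = -32079 - 1*(-63) = -32079 + 63 = -32016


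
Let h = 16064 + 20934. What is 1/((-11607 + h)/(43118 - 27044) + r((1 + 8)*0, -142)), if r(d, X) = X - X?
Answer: 16074/25391 ≈ 0.63306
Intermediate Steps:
r(d, X) = 0
h = 36998
1/((-11607 + h)/(43118 - 27044) + r((1 + 8)*0, -142)) = 1/((-11607 + 36998)/(43118 - 27044) + 0) = 1/(25391/16074 + 0) = 1/(25391/16074) = 16074/25391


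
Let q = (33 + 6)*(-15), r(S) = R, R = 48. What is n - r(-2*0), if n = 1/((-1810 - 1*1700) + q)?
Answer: -196561/4095 ≈ -48.000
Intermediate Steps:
r(S) = 48
q = -585 (q = 39*(-15) = -585)
n = -1/4095 (n = 1/((-1810 - 1*1700) - 585) = 1/((-1810 - 1700) - 585) = 1/(-3510 - 585) = 1/(-4095) = -1/4095 ≈ -0.00024420)
n - r(-2*0) = -1/4095 - 1*48 = -1/4095 - 48 = -196561/4095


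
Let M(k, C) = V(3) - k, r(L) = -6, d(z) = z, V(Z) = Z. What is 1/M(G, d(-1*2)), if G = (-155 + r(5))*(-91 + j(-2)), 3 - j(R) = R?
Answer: -1/13843 ≈ -7.2239e-5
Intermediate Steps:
j(R) = 3 - R
G = 13846 (G = (-155 - 6)*(-91 + (3 - 1*(-2))) = -161*(-91 + (3 + 2)) = -161*(-91 + 5) = -161*(-86) = 13846)
M(k, C) = 3 - k
1/M(G, d(-1*2)) = 1/(3 - 1*13846) = 1/(3 - 13846) = 1/(-13843) = -1/13843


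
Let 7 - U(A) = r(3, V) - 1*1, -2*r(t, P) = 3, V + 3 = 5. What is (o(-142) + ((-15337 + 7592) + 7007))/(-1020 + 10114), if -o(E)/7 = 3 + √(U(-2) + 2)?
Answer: -759/9094 - 7*√46/18188 ≈ -0.086072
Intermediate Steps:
V = 2 (V = -3 + 5 = 2)
r(t, P) = -3/2 (r(t, P) = -½*3 = -3/2)
U(A) = 19/2 (U(A) = 7 - (-3/2 - 1*1) = 7 - (-3/2 - 1) = 7 - 1*(-5/2) = 7 + 5/2 = 19/2)
o(E) = -21 - 7*√46/2 (o(E) = -7*(3 + √(19/2 + 2)) = -7*(3 + √(23/2)) = -7*(3 + √46/2) = -21 - 7*√46/2)
(o(-142) + ((-15337 + 7592) + 7007))/(-1020 + 10114) = ((-21 - 7*√46/2) + ((-15337 + 7592) + 7007))/(-1020 + 10114) = ((-21 - 7*√46/2) + (-7745 + 7007))/9094 = ((-21 - 7*√46/2) - 738)*(1/9094) = (-759 - 7*√46/2)*(1/9094) = -759/9094 - 7*√46/18188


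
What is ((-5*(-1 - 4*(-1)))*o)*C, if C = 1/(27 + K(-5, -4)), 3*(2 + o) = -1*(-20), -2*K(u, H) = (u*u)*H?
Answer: -10/11 ≈ -0.90909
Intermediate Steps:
K(u, H) = -H*u²/2 (K(u, H) = -u*u*H/2 = -u²*H/2 = -H*u²/2)
o = 14/3 (o = -2 + (-1*(-20))/3 = -2 + (⅓)*20 = -2 + 20/3 = 14/3 ≈ 4.6667)
C = 1/77 (C = 1/(27 - ½*(-4)*(-5)²) = 1/(27 - ½*(-4)*25) = 1/(27 + 50) = 1/77 ≈ 0.012987)
((-5*(-1 - 4*(-1)))*o)*C = (-5*(-1 - 4*(-1))*(14/3))*(1/77) = (-5*(-1 + 4)*(14/3))*(1/77) = (-5*3*(14/3))*(1/77) = -15*14/3*(1/77) = -70*1/77 = -10/11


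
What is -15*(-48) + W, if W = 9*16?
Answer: 864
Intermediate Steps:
W = 144
-15*(-48) + W = -15*(-48) + 144 = 720 + 144 = 864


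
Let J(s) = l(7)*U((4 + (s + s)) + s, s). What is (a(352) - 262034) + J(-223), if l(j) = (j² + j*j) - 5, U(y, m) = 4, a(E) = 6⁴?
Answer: -260366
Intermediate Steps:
a(E) = 1296
l(j) = -5 + 2*j² (l(j) = (j² + j²) - 5 = 2*j² - 5 = -5 + 2*j²)
J(s) = 372 (J(s) = (-5 + 2*7²)*4 = (-5 + 2*49)*4 = (-5 + 98)*4 = 93*4 = 372)
(a(352) - 262034) + J(-223) = (1296 - 262034) + 372 = -260738 + 372 = -260366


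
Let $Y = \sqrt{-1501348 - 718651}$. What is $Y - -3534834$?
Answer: $3534834 + i \sqrt{2219999} \approx 3.5348 \cdot 10^{6} + 1490.0 i$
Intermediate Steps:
$Y = i \sqrt{2219999}$ ($Y = \sqrt{-2219999} = i \sqrt{2219999} \approx 1490.0 i$)
$Y - -3534834 = i \sqrt{2219999} - -3534834 = i \sqrt{2219999} + 3534834 = 3534834 + i \sqrt{2219999}$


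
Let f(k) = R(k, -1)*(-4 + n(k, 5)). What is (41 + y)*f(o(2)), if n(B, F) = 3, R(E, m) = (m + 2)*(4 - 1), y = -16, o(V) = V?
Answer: -75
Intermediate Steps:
R(E, m) = 6 + 3*m (R(E, m) = (2 + m)*3 = 6 + 3*m)
f(k) = -3 (f(k) = (6 + 3*(-1))*(-4 + 3) = (6 - 3)*(-1) = 3*(-1) = -3)
(41 + y)*f(o(2)) = (41 - 16)*(-3) = 25*(-3) = -75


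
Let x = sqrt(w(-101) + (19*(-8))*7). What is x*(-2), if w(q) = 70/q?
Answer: -2*I*sqrt(10860934)/101 ≈ -65.259*I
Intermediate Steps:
x = I*sqrt(10860934)/101 (x = sqrt(70/(-101) + (19*(-8))*7) = sqrt(70*(-1/101) - 152*7) = sqrt(-70/101 - 1064) = sqrt(-107534/101) = I*sqrt(10860934)/101 ≈ 32.63*I)
x*(-2) = (I*sqrt(10860934)/101)*(-2) = -2*I*sqrt(10860934)/101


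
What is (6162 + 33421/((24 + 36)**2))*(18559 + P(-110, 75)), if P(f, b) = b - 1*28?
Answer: 68893741721/600 ≈ 1.1482e+8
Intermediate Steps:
P(f, b) = -28 + b (P(f, b) = b - 28 = -28 + b)
(6162 + 33421/((24 + 36)**2))*(18559 + P(-110, 75)) = (6162 + 33421/((24 + 36)**2))*(18559 + (-28 + 75)) = (6162 + 33421/(60**2))*(18559 + 47) = (6162 + 33421/3600)*18606 = (22216621/3600)*18606 = 68893741721/600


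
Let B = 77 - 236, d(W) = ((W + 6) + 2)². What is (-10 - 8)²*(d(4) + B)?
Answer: -4860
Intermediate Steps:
d(W) = (8 + W)² (d(W) = ((6 + W) + 2)² = (8 + W)²)
B = -159
(-10 - 8)²*(d(4) + B) = (-10 - 8)²*((8 + 4)² - 159) = (-18)²*(12² - 159) = 324*(144 - 159) = 324*(-15) = -4860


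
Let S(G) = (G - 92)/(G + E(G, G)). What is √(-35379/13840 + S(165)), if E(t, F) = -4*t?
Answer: I*√1409965051/22836 ≈ 1.6443*I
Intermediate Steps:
S(G) = -(-92 + G)/(3*G) (S(G) = (G - 92)/(G - 4*G) = (-92 + G)/((-3*G)) = (-92 + G)*(-1/(3*G)) = -(-92 + G)/(3*G))
√(-35379/13840 + S(165)) = √(-35379/13840 + (⅓)*(92 - 1*165)/165) = √(-35379*1/13840 + (⅓)*(1/165)*(92 - 165)) = √(-35379/13840 + (⅓)*(1/165)*(-73)) = √(-35379/13840 - 73/495) = √(-740917/274032) = I*√1409965051/22836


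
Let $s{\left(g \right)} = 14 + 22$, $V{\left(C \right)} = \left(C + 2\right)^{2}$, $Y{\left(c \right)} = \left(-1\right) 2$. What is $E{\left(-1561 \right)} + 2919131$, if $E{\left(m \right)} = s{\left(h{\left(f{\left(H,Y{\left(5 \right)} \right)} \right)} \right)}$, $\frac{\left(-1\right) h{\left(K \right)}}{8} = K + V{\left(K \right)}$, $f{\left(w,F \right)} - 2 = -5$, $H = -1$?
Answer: $2919167$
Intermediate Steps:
$Y{\left(c \right)} = -2$
$f{\left(w,F \right)} = -3$ ($f{\left(w,F \right)} = 2 - 5 = -3$)
$V{\left(C \right)} = \left(2 + C\right)^{2}$
$h{\left(K \right)} = - 8 K - 8 \left(2 + K\right)^{2}$ ($h{\left(K \right)} = - 8 \left(K + \left(2 + K\right)^{2}\right) = - 8 K - 8 \left(2 + K\right)^{2}$)
$s{\left(g \right)} = 36$
$E{\left(m \right)} = 36$
$E{\left(-1561 \right)} + 2919131 = 36 + 2919131 = 2919167$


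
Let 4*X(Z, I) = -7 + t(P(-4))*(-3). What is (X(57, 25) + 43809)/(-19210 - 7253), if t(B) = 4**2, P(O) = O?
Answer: -175181/105852 ≈ -1.6550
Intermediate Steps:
t(B) = 16
X(Z, I) = -55/4 (X(Z, I) = (-7 + 16*(-3))/4 = (-7 - 48)/4 = (1/4)*(-55) = -55/4)
(X(57, 25) + 43809)/(-19210 - 7253) = (-55/4 + 43809)/(-19210 - 7253) = (175181/4)/(-26463) = (175181/4)*(-1/26463) = -175181/105852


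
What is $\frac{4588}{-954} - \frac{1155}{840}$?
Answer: $- \frac{23599}{3816} \approx -6.1842$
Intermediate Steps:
$\frac{4588}{-954} - \frac{1155}{840} = 4588 \left(- \frac{1}{954}\right) - \frac{11}{8} = - \frac{2294}{477} - \frac{11}{8} = - \frac{23599}{3816}$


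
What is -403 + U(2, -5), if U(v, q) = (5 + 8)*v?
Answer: -377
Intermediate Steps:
U(v, q) = 13*v
-403 + U(2, -5) = -403 + 13*2 = -403 + 26 = -377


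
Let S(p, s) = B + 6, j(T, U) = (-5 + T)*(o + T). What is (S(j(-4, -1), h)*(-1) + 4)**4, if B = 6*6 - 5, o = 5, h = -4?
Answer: 1185921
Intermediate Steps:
j(T, U) = (-5 + T)*(5 + T)
B = 31 (B = 36 - 5 = 31)
S(p, s) = 37 (S(p, s) = 31 + 6 = 37)
(S(j(-4, -1), h)*(-1) + 4)**4 = (37*(-1) + 4)**4 = (-37 + 4)**4 = (-33)**4 = 1185921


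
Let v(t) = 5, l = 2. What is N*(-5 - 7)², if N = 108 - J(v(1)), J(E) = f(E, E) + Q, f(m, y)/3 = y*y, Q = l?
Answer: 4464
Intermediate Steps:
Q = 2
f(m, y) = 3*y² (f(m, y) = 3*(y*y) = 3*y²)
J(E) = 2 + 3*E² (J(E) = 3*E² + 2 = 2 + 3*E²)
N = 31 (N = 108 - (2 + 3*5²) = 108 - (2 + 3*25) = 108 - (2 + 75) = 108 - 1*77 = 108 - 77 = 31)
N*(-5 - 7)² = 31*(-5 - 7)² = 31*(-12)² = 31*144 = 4464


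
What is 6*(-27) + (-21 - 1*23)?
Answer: -206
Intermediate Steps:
6*(-27) + (-21 - 1*23) = -162 + (-21 - 23) = -162 - 44 = -206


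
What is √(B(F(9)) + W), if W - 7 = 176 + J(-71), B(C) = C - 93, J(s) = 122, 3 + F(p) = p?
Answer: √218 ≈ 14.765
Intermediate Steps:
F(p) = -3 + p
B(C) = -93 + C
W = 305 (W = 7 + (176 + 122) = 7 + 298 = 305)
√(B(F(9)) + W) = √((-93 + (-3 + 9)) + 305) = √((-93 + 6) + 305) = √(-87 + 305) = √218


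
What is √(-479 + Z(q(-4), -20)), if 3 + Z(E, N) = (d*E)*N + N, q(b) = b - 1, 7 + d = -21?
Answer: I*√3302 ≈ 57.463*I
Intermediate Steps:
d = -28 (d = -7 - 21 = -28)
q(b) = -1 + b
Z(E, N) = -3 + N - 28*E*N (Z(E, N) = -3 + ((-28*E)*N + N) = -3 + (-28*E*N + N) = -3 + (N - 28*E*N) = -3 + N - 28*E*N)
√(-479 + Z(q(-4), -20)) = √(-479 + (-3 - 20 - 28*(-1 - 4)*(-20))) = √(-479 + (-3 - 20 - 28*(-5)*(-20))) = √(-479 + (-3 - 20 - 2800)) = √(-479 - 2823) = √(-3302) = I*√3302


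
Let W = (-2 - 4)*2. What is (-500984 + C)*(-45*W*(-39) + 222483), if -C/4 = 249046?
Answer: -301564070064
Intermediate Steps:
C = -996184 (C = -4*249046 = -996184)
W = -12 (W = -6*2 = -12)
(-500984 + C)*(-45*W*(-39) + 222483) = (-500984 - 996184)*(-45*(-12)*(-39) + 222483) = -1497168*(540*(-39) + 222483) = -1497168*(-21060 + 222483) = -1497168*201423 = -301564070064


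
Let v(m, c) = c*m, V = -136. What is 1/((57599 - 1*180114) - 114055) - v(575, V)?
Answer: 18499773999/236570 ≈ 78200.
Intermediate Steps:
1/((57599 - 1*180114) - 114055) - v(575, V) = 1/((57599 - 1*180114) - 114055) - (-136)*575 = 1/((57599 - 180114) - 114055) - 1*(-78200) = 1/(-122515 - 114055) + 78200 = 1/(-236570) + 78200 = -1/236570 + 78200 = 18499773999/236570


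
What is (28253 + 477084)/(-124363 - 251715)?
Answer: -505337/376078 ≈ -1.3437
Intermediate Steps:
(28253 + 477084)/(-124363 - 251715) = 505337/(-376078) = 505337*(-1/376078) = -505337/376078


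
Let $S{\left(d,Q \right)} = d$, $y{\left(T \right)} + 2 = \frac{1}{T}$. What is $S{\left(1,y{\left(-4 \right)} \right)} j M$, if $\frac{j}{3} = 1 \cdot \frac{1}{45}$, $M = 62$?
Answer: $\frac{62}{15} \approx 4.1333$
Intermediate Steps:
$y{\left(T \right)} = -2 + \frac{1}{T}$
$j = \frac{1}{15}$ ($j = 3 \cdot 1 \cdot \frac{1}{45} = 3 \cdot \frac{1}{45} = \frac{1}{15} \approx 0.066667$)
$S{\left(1,y{\left(-4 \right)} \right)} j M = 1 \cdot \frac{1}{15} \cdot 62 = \frac{1}{15} \cdot 62 = \frac{62}{15}$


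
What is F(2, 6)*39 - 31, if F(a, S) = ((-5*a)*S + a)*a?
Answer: -4555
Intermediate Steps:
F(a, S) = a*(a - 5*S*a) (F(a, S) = (-5*S*a + a)*a = (a - 5*S*a)*a = a*(a - 5*S*a))
F(2, 6)*39 - 31 = (2**2*(1 - 5*6))*39 - 31 = (4*(1 - 30))*39 - 31 = (4*(-29))*39 - 31 = -116*39 - 31 = -4524 - 31 = -4555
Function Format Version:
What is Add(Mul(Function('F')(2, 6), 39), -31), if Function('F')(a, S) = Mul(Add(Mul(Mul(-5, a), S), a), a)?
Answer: -4555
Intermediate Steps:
Function('F')(a, S) = Mul(a, Add(a, Mul(-5, S, a))) (Function('F')(a, S) = Mul(Add(Mul(-5, S, a), a), a) = Mul(Add(a, Mul(-5, S, a)), a) = Mul(a, Add(a, Mul(-5, S, a))))
Add(Mul(Function('F')(2, 6), 39), -31) = Add(Mul(Mul(Pow(2, 2), Add(1, Mul(-5, 6))), 39), -31) = Add(Mul(Mul(4, Add(1, -30)), 39), -31) = Add(Mul(Mul(4, -29), 39), -31) = Add(Mul(-116, 39), -31) = Add(-4524, -31) = -4555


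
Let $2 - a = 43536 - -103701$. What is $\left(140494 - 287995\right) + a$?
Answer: $-294736$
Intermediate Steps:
$a = -147235$ ($a = 2 - \left(43536 - -103701\right) = 2 - \left(43536 + 103701\right) = 2 - 147237 = -147235$)
$\left(140494 - 287995\right) + a = \left(140494 - 287995\right) - 147235 = -147501 - 147235 = -294736$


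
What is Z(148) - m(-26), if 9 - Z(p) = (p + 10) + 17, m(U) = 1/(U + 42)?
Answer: -2657/16 ≈ -166.06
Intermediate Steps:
m(U) = 1/(42 + U)
Z(p) = -18 - p (Z(p) = 9 - ((p + 10) + 17) = 9 - ((10 + p) + 17) = 9 - (27 + p) = 9 + (-27 - p) = -18 - p)
Z(148) - m(-26) = (-18 - 1*148) - 1/(42 - 26) = (-18 - 148) - 1/16 = -166 - 1*1/16 = -166 - 1/16 = -2657/16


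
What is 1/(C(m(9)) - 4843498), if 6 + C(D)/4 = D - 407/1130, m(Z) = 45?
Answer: -565/2736489044 ≈ -2.0647e-7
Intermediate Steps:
C(D) = -14374/565 + 4*D (C(D) = -24 + 4*(D - 407/1130) = -24 + 4*(-407/1130 + D) = -24 + (-814/565 + 4*D) = -14374/565 + 4*D)
1/(C(m(9)) - 4843498) = 1/((-14374/565 + 4*45) - 4843498) = 1/((-14374/565 + 180) - 4843498) = 1/(87326/565 - 4843498) = 1/(-2736489044/565) = -565/2736489044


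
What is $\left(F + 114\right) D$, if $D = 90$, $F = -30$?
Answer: $7560$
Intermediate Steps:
$\left(F + 114\right) D = \left(-30 + 114\right) 90 = 84 \cdot 90 = 7560$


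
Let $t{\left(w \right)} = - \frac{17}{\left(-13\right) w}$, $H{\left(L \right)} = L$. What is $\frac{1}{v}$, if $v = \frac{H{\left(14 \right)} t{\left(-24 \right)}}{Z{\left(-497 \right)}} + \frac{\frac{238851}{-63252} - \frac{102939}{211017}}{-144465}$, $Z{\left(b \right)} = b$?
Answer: $\frac{1098603643709299}{1718618138771} \approx 639.24$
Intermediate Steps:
$t{\left(w \right)} = \frac{17}{13 w}$ ($t{\left(w \right)} = - 17 \left(- \frac{1}{13 w}\right) = \frac{17}{13 w}$)
$v = \frac{1718618138771}{1098603643709299}$ ($v = \frac{14 \frac{17}{13 \left(-24\right)}}{-497} + \frac{\frac{238851}{-63252} - \frac{102939}{211017}}{-144465} = 14 \cdot \frac{17}{13} \left(- \frac{1}{24}\right) \left(- \frac{1}{497}\right) + \left(238851 \left(- \frac{1}{63252}\right) - \frac{34313}{70339}\right) \left(- \frac{1}{144465}\right) = 14 \left(- \frac{17}{312}\right) \left(- \frac{1}{497}\right) + \left(- \frac{26539}{7028} - \frac{34313}{70339}\right) \left(- \frac{1}{144465}\right) = \left(- \frac{119}{156}\right) \left(- \frac{1}{497}\right) - - \frac{421575697}{14283037621356} = \frac{17}{11076} + \frac{421575697}{14283037621356} = \frac{1718618138771}{1098603643709299} \approx 0.0015644$)
$\frac{1}{v} = \frac{1}{\frac{1718618138771}{1098603643709299}} = \frac{1098603643709299}{1718618138771}$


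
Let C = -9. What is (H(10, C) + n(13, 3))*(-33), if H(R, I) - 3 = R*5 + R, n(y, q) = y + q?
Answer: -2607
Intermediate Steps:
n(y, q) = q + y
H(R, I) = 3 + 6*R (H(R, I) = 3 + (R*5 + R) = 3 + (5*R + R) = 3 + 6*R)
(H(10, C) + n(13, 3))*(-33) = ((3 + 6*10) + (3 + 13))*(-33) = ((3 + 60) + 16)*(-33) = (63 + 16)*(-33) = 79*(-33) = -2607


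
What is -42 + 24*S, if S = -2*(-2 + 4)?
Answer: -138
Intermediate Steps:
S = -4 (S = -2*2 = -4)
-42 + 24*S = -42 + 24*(-4) = -42 - 96 = -138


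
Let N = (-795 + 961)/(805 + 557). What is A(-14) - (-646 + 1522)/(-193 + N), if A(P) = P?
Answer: -621172/65675 ≈ -9.4583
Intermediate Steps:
N = 83/681 (N = 166/1362 = 166*(1/1362) = 83/681 ≈ 0.12188)
A(-14) - (-646 + 1522)/(-193 + N) = -14 - (-646 + 1522)/(-193 + 83/681) = -14 - 876/(-131350/681) = -14 - 876*(-681)/131350 = -14 - 1*(-298278/65675) = -14 + 298278/65675 = -621172/65675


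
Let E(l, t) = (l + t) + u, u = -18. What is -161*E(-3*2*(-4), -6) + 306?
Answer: 306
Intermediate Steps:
E(l, t) = -18 + l + t (E(l, t) = (l + t) - 18 = -18 + l + t)
-161*E(-3*2*(-4), -6) + 306 = -161*(-18 - 3*2*(-4) - 6) + 306 = -161*(-18 - 6*(-4) - 6) + 306 = -161*(-18 + 24 - 6) + 306 = -161*0 + 306 = 0 + 306 = 306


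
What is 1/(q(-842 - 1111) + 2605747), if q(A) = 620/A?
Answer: 63/164162041 ≈ 3.8377e-7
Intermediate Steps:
1/(q(-842 - 1111) + 2605747) = 1/(620/(-842 - 1111) + 2605747) = 1/(620/(-1953) + 2605747) = 1/(620*(-1/1953) + 2605747) = 1/(-20/63 + 2605747) = 1/(164162041/63) = 63/164162041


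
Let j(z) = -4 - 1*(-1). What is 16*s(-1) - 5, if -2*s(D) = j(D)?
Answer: 19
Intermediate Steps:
j(z) = -3 (j(z) = -4 + 1 = -3)
s(D) = 3/2 (s(D) = -½*(-3) = 3/2)
16*s(-1) - 5 = 16*(3/2) - 5 = 24 - 5 = 19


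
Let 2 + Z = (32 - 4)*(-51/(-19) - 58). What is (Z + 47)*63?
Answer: -1800099/19 ≈ -94742.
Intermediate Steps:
Z = -29466/19 (Z = -2 + (32 - 4)*(-51/(-19) - 58) = -2 + 28*(-51*(-1/19) - 58) = -2 + 28*(51/19 - 58) = -2 + 28*(-1051/19) = -2 - 29428/19 = -29466/19 ≈ -1550.8)
(Z + 47)*63 = (-29466/19 + 47)*63 = -28573/19*63 = -1800099/19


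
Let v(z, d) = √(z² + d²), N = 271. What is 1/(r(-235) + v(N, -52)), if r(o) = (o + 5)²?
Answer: 10580/559666771 - √76145/2798333855 ≈ 1.8805e-5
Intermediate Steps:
r(o) = (5 + o)²
v(z, d) = √(d² + z²)
1/(r(-235) + v(N, -52)) = 1/((5 - 235)² + √((-52)² + 271²)) = 1/((-230)² + √(2704 + 73441)) = 1/(52900 + √76145)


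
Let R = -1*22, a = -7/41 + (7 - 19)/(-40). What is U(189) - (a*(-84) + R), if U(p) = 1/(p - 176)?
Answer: 87773/2665 ≈ 32.935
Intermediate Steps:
U(p) = 1/(-176 + p)
a = 53/410 (a = -7*1/41 - 12*(-1/40) = -7/41 + 3/10 = 53/410 ≈ 0.12927)
R = -22
U(189) - (a*(-84) + R) = 1/(-176 + 189) - ((53/410)*(-84) - 22) = 1/13 - (-2226/205 - 22) = 1/13 - 1*(-6736/205) = 1/13 + 6736/205 = 87773/2665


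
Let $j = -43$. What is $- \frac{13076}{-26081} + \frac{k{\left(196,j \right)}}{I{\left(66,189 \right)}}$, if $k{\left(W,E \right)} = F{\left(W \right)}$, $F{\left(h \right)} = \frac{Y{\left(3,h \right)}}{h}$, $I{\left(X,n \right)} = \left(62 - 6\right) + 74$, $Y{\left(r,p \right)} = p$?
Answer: $\frac{1725961}{3390530} \approx 0.50905$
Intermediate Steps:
$I{\left(X,n \right)} = 130$ ($I{\left(X,n \right)} = 56 + 74 = 130$)
$F{\left(h \right)} = 1$ ($F{\left(h \right)} = \frac{h}{h} = 1$)
$k{\left(W,E \right)} = 1$
$- \frac{13076}{-26081} + \frac{k{\left(196,j \right)}}{I{\left(66,189 \right)}} = - \frac{13076}{-26081} + 1 \cdot \frac{1}{130} = \left(-13076\right) \left(- \frac{1}{26081}\right) + 1 \cdot \frac{1}{130} = \frac{13076}{26081} + \frac{1}{130} = \frac{1725961}{3390530}$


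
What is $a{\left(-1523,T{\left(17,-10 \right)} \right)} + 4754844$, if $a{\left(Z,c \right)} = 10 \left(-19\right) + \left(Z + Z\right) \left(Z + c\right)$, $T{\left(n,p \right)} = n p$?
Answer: $9911532$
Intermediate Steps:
$a{\left(Z,c \right)} = -190 + 2 Z \left(Z + c\right)$
$a{\left(-1523,T{\left(17,-10 \right)} \right)} + 4754844 = \left(-190 + 2 \left(-1523\right)^{2} + 2 \left(-1523\right) 17 \left(-10\right)\right) + 4754844 = \left(-190 + 2 \cdot 2319529 + 2 \left(-1523\right) \left(-170\right)\right) + 4754844 = \left(-190 + 4639058 + 517820\right) + 4754844 = 5156688 + 4754844 = 9911532$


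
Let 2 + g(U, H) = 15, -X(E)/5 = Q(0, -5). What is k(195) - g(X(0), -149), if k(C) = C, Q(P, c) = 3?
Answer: 182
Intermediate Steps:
X(E) = -15 (X(E) = -5*3 = -15)
g(U, H) = 13 (g(U, H) = -2 + 15 = 13)
k(195) - g(X(0), -149) = 195 - 1*13 = 195 - 13 = 182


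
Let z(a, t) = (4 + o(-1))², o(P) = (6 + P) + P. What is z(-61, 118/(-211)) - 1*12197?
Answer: -12133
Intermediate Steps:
o(P) = 6 + 2*P
z(a, t) = 64 (z(a, t) = (4 + (6 + 2*(-1)))² = (4 + (6 - 2))² = (4 + 4)² = 8² = 64)
z(-61, 118/(-211)) - 1*12197 = 64 - 1*12197 = 64 - 12197 = -12133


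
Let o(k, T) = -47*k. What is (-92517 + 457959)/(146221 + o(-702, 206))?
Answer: 365442/179215 ≈ 2.0391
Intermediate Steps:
(-92517 + 457959)/(146221 + o(-702, 206)) = (-92517 + 457959)/(146221 - 47*(-702)) = 365442/(146221 + 32994) = 365442/179215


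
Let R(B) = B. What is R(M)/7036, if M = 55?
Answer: 55/7036 ≈ 0.0078169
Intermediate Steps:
R(M)/7036 = 55/7036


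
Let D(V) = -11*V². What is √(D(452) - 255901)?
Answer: I*√2503245 ≈ 1582.2*I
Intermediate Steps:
√(D(452) - 255901) = √(-11*452² - 255901) = √(-11*204304 - 255901) = √(-2247344 - 255901) = √(-2503245) = I*√2503245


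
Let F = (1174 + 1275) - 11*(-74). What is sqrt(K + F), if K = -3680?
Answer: I*sqrt(417) ≈ 20.421*I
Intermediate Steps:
F = 3263 (F = 2449 + 814 = 3263)
sqrt(K + F) = sqrt(-3680 + 3263) = sqrt(-417) = I*sqrt(417)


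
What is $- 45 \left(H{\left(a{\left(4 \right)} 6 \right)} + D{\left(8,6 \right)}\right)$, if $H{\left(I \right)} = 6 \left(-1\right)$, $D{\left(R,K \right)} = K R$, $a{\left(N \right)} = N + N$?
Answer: $-1890$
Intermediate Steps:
$a{\left(N \right)} = 2 N$
$H{\left(I \right)} = -6$
$- 45 \left(H{\left(a{\left(4 \right)} 6 \right)} + D{\left(8,6 \right)}\right) = - 45 \left(-6 + 6 \cdot 8\right) = - 45 \left(-6 + 48\right) = \left(-45\right) 42 = -1890$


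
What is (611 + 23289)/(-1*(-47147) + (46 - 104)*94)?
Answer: 4780/8339 ≈ 0.57321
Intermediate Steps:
(611 + 23289)/(-1*(-47147) + (46 - 104)*94) = 23900/(47147 - 58*94) = 23900/(47147 - 5452) = 23900/41695 = 23900*(1/41695) = 4780/8339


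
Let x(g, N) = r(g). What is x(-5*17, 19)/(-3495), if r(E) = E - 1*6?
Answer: 91/3495 ≈ 0.026037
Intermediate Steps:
r(E) = -6 + E (r(E) = E - 6 = -6 + E)
x(g, N) = -6 + g
x(-5*17, 19)/(-3495) = (-6 - 5*17)/(-3495) = (-6 - 85)*(-1/3495) = -91*(-1/3495) = 91/3495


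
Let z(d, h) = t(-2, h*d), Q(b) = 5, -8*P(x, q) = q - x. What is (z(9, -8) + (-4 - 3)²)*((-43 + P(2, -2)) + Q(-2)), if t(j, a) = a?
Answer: 1725/2 ≈ 862.50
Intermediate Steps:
P(x, q) = -q/8 + x/8 (P(x, q) = -(q - x)/8 = -q/8 + x/8)
z(d, h) = d*h (z(d, h) = h*d = d*h)
(z(9, -8) + (-4 - 3)²)*((-43 + P(2, -2)) + Q(-2)) = (9*(-8) + (-4 - 3)²)*((-43 + (-⅛*(-2) + (⅛)*2)) + 5) = (-72 + (-7)²)*((-43 + (¼ + ¼)) + 5) = (-72 + 49)*((-43 + ½) + 5) = -23*(-85/2 + 5) = -23*(-75/2) = 1725/2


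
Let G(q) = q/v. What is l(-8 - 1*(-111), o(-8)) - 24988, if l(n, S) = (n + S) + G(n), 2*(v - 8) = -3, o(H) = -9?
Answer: -323416/13 ≈ -24878.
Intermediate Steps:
v = 13/2 (v = 8 + (1/2)*(-3) = 8 - 3/2 = 13/2 ≈ 6.5000)
G(q) = 2*q/13 (G(q) = q/(13/2) = q*(2/13) = 2*q/13)
l(n, S) = S + 15*n/13 (l(n, S) = (n + S) + 2*n/13 = (S + n) + 2*n/13 = S + 15*n/13)
l(-8 - 1*(-111), o(-8)) - 24988 = (-9 + 15*(-8 - 1*(-111))/13) - 24988 = (-9 + 15*(-8 + 111)/13) - 24988 = (-9 + (15/13)*103) - 24988 = (-9 + 1545/13) - 24988 = 1428/13 - 24988 = -323416/13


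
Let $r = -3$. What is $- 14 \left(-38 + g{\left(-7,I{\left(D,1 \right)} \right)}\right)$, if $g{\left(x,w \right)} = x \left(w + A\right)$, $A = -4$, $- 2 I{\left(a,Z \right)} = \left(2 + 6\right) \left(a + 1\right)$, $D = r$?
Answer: $924$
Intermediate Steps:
$D = -3$
$I{\left(a,Z \right)} = -4 - 4 a$ ($I{\left(a,Z \right)} = - \frac{\left(2 + 6\right) \left(a + 1\right)}{2} = - \frac{8 \left(1 + a\right)}{2} = - \frac{8 + 8 a}{2} = -4 - 4 a$)
$g{\left(x,w \right)} = x \left(-4 + w\right)$ ($g{\left(x,w \right)} = x \left(w - 4\right) = x \left(-4 + w\right)$)
$- 14 \left(-38 + g{\left(-7,I{\left(D,1 \right)} \right)}\right) = - 14 \left(-38 - 7 \left(-4 - -8\right)\right) = - 14 \left(-38 - 7 \left(-4 + \left(-4 + 12\right)\right)\right) = - 14 \left(-38 - 7 \left(-4 + 8\right)\right) = - 14 \left(-38 - 28\right) = \left(-14\right) \left(-66\right) = 924$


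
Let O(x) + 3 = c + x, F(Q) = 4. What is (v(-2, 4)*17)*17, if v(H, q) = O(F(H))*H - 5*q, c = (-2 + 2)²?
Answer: -6358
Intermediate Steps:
c = 0 (c = 0² = 0)
O(x) = -3 + x (O(x) = -3 + (0 + x) = -3 + x)
v(H, q) = H - 5*q (v(H, q) = (-3 + 4)*H - 5*q = 1*H - 5*q = H - 5*q)
(v(-2, 4)*17)*17 = ((-2 - 5*4)*17)*17 = ((-2 - 20)*17)*17 = -22*17*17 = -374*17 = -6358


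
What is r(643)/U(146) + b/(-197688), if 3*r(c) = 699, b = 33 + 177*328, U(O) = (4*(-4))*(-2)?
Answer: 1841769/263584 ≈ 6.9874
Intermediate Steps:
U(O) = 32 (U(O) = -16*(-2) = 32)
b = 58089 (b = 33 + 58056 = 58089)
r(c) = 233 (r(c) = (⅓)*699 = 233)
r(643)/U(146) + b/(-197688) = 233/32 + 58089/(-197688) = 233*(1/32) + 58089*(-1/197688) = 233/32 - 19363/65896 = 1841769/263584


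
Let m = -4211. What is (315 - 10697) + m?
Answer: -14593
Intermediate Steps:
(315 - 10697) + m = (315 - 10697) - 4211 = -10382 - 4211 = -14593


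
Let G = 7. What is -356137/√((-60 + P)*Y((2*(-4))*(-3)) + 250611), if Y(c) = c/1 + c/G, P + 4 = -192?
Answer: -356137*√477435/341025 ≈ -721.59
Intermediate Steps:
P = -196 (P = -4 - 192 = -196)
Y(c) = 8*c/7 (Y(c) = c/1 + c/7 = c*1 + c*(⅐) = c + c/7 = 8*c/7)
-356137/√((-60 + P)*Y((2*(-4))*(-3)) + 250611) = -356137/√((-60 - 196)*(8*((2*(-4))*(-3))/7) + 250611) = -356137/√(-2048*(-8*(-3))/7 + 250611) = -356137/√(-2048*24/7 + 250611) = -356137/√(-256*192/7 + 250611) = -356137/√(-49152/7 + 250611) = -356137*√477435/341025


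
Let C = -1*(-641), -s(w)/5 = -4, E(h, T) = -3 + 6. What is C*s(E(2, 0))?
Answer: 12820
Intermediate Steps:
E(h, T) = 3
s(w) = 20 (s(w) = -5*(-4) = 20)
C = 641
C*s(E(2, 0)) = 641*20 = 12820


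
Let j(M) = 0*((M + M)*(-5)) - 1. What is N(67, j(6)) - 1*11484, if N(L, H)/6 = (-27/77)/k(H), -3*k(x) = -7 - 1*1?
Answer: -3537315/308 ≈ -11485.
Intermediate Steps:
k(x) = 8/3 (k(x) = -(-7 - 1*1)/3 = -(-7 - 1)/3 = -⅓*(-8) = 8/3)
j(M) = -1 (j(M) = 0*((2*M)*(-5)) - 1 = 0*(-10*M) - 1 = 0 - 1 = -1)
N(L, H) = -243/308 (N(L, H) = 6*((-27/77)/(8/3)) = 6*(-27*1/77*(3/8)) = 6*(-27/77*3/8) = 6*(-81/616) = -243/308)
N(67, j(6)) - 1*11484 = -243/308 - 1*11484 = -243/308 - 11484 = -3537315/308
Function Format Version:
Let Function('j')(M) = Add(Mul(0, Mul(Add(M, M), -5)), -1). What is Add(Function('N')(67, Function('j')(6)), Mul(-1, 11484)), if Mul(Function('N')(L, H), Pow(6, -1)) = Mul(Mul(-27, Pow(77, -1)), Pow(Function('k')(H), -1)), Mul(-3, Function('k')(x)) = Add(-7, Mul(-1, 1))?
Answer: Rational(-3537315, 308) ≈ -11485.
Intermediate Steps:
Function('k')(x) = Rational(8, 3) (Function('k')(x) = Mul(Rational(-1, 3), Add(-7, Mul(-1, 1))) = Mul(Rational(-1, 3), Add(-7, -1)) = Mul(Rational(-1, 3), -8) = Rational(8, 3))
Function('j')(M) = -1 (Function('j')(M) = Add(Mul(0, Mul(Mul(2, M), -5)), -1) = Add(Mul(0, Mul(-10, M)), -1) = Add(0, -1) = -1)
Function('N')(L, H) = Rational(-243, 308) (Function('N')(L, H) = Mul(6, Mul(Mul(-27, Pow(77, -1)), Pow(Rational(8, 3), -1))) = Mul(6, Mul(Mul(-27, Rational(1, 77)), Rational(3, 8))) = Mul(6, Mul(Rational(-27, 77), Rational(3, 8))) = Mul(6, Rational(-81, 616)) = Rational(-243, 308))
Add(Function('N')(67, Function('j')(6)), Mul(-1, 11484)) = Add(Rational(-243, 308), Mul(-1, 11484)) = Add(Rational(-243, 308), -11484) = Rational(-3537315, 308)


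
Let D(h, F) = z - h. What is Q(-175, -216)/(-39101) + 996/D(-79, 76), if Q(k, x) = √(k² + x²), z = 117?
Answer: 249/49 - √77281/39101 ≈ 5.0745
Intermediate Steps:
D(h, F) = 117 - h
Q(-175, -216)/(-39101) + 996/D(-79, 76) = √((-175)² + (-216)²)/(-39101) + 996/(117 - 1*(-79)) = √(30625 + 46656)*(-1/39101) + 996/(117 + 79) = √77281*(-1/39101) + 996/196 = -√77281/39101 + 996*(1/196) = -√77281/39101 + 249/49 = 249/49 - √77281/39101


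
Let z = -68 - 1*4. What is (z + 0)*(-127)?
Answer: 9144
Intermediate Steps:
z = -72 (z = -68 - 4 = -72)
(z + 0)*(-127) = (-72 + 0)*(-127) = -72*(-127) = 9144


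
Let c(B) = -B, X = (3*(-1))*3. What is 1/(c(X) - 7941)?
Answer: -1/7932 ≈ -0.00012607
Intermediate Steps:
X = -9 (X = -3*3 = -9)
1/(c(X) - 7941) = 1/(-1*(-9) - 7941) = 1/(9 - 7941) = 1/(-7932) = -1/7932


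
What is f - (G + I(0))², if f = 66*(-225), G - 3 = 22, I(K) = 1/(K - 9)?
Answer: -1253026/81 ≈ -15469.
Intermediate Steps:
I(K) = 1/(-9 + K)
G = 25 (G = 3 + 22 = 25)
f = -14850
f - (G + I(0))² = -14850 - (25 + 1/(-9 + 0))² = -14850 - (25 + 1/(-9))² = -14850 - (25 - ⅑)² = -14850 - (224/9)² = -14850 - 1*50176/81 = -14850 - 50176/81 = -1253026/81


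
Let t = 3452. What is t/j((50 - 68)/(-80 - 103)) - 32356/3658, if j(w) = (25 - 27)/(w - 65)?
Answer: 12496998128/111569 ≈ 1.1201e+5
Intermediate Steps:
j(w) = -2/(-65 + w)
t/j((50 - 68)/(-80 - 103)) - 32356/3658 = 3452/((-2/(-65 + (50 - 68)/(-80 - 103)))) - 32356/3658 = 3452/((-2/(-65 - 18/(-183)))) - 32356*1/3658 = 3452/((-2/(-65 - 18*(-1/183)))) - 16178/1829 = 3452/((-2/(-65 + 6/61))) - 16178/1829 = 3452/((-2/(-3959/61))) - 16178/1829 = 3452/((-2*(-61/3959))) - 16178/1829 = 3452/(122/3959) - 16178/1829 = 3452*(3959/122) - 16178/1829 = 6833234/61 - 16178/1829 = 12496998128/111569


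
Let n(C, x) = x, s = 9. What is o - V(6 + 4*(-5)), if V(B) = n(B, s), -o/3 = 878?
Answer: -2643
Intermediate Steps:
o = -2634 (o = -3*878 = -2634)
V(B) = 9
o - V(6 + 4*(-5)) = -2634 - 1*9 = -2634 - 9 = -2643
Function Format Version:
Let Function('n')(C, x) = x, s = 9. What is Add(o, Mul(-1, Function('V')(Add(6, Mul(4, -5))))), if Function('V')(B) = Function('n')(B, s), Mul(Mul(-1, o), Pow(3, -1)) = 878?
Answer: -2643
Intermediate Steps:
o = -2634 (o = Mul(-3, 878) = -2634)
Function('V')(B) = 9
Add(o, Mul(-1, Function('V')(Add(6, Mul(4, -5))))) = Add(-2634, Mul(-1, 9)) = Add(-2634, -9) = -2643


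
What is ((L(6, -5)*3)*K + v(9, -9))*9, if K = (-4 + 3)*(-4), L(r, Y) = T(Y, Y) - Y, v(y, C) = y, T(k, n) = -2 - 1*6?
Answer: -243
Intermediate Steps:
T(k, n) = -8 (T(k, n) = -2 - 6 = -8)
L(r, Y) = -8 - Y
K = 4 (K = -1*(-4) = 4)
((L(6, -5)*3)*K + v(9, -9))*9 = (((-8 - 1*(-5))*3)*4 + 9)*9 = (((-8 + 5)*3)*4 + 9)*9 = (-3*3*4 + 9)*9 = (-9*4 + 9)*9 = (-36 + 9)*9 = -27*9 = -243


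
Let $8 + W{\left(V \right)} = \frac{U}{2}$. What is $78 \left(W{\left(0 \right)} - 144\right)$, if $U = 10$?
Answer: $-11466$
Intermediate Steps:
$W{\left(V \right)} = -3$ ($W{\left(V \right)} = -8 + \frac{10}{2} = -8 + 10 \cdot \frac{1}{2} = -8 + 5 = -3$)
$78 \left(W{\left(0 \right)} - 144\right) = 78 \left(-3 - 144\right) = 78 \left(-147\right) = -11466$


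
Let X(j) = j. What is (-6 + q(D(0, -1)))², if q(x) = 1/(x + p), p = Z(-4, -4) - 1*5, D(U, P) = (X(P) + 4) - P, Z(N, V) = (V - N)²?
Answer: 49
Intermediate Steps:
D(U, P) = 4 (D(U, P) = (P + 4) - P = (4 + P) - P = 4)
p = -5 (p = (-4 - 1*(-4))² - 1*5 = (-4 + 4)² - 5 = 0² - 5 = 0 - 5 = -5)
q(x) = 1/(-5 + x) (q(x) = 1/(x - 5) = 1/(-5 + x))
(-6 + q(D(0, -1)))² = (-6 + 1/(-5 + 4))² = (-6 + 1/(-1))² = (-6 - 1)² = (-7)² = 49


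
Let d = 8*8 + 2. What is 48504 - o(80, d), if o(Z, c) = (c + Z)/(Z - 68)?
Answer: 290951/6 ≈ 48492.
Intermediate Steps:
d = 66 (d = 64 + 2 = 66)
o(Z, c) = (Z + c)/(-68 + Z)
48504 - o(80, d) = 48504 - (80 + 66)/(-68 + 80) = 48504 - 146/12 = 48504 - 1*73/6 = 48504 - 73/6 = 290951/6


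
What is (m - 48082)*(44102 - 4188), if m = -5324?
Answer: -2131647084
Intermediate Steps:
(m - 48082)*(44102 - 4188) = (-5324 - 48082)*(44102 - 4188) = -53406*39914 = -2131647084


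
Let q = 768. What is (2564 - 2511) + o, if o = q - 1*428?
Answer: 393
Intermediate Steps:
o = 340 (o = 768 - 1*428 = 768 - 428 = 340)
(2564 - 2511) + o = (2564 - 2511) + 340 = 53 + 340 = 393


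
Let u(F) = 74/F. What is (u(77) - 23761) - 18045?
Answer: -3218988/77 ≈ -41805.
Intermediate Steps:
(u(77) - 23761) - 18045 = (74/77 - 23761) - 18045 = -1829523/77 - 18045 = -3218988/77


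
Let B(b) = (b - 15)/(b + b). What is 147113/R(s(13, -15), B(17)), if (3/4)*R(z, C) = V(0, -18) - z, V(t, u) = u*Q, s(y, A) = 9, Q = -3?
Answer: 147113/60 ≈ 2451.9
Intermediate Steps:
B(b) = (-15 + b)/(2*b) (B(b) = (-15 + b)/((2*b)) = (-15 + b)*(1/(2*b)) = (-15 + b)/(2*b))
V(t, u) = -3*u (V(t, u) = u*(-3) = -3*u)
R(z, C) = 72 - 4*z/3 (R(z, C) = 4*(-3*(-18) - z)/3 = 4*(54 - z)/3 = 72 - 4*z/3)
147113/R(s(13, -15), B(17)) = 147113/(72 - 4/3*9) = 147113/(72 - 12) = 147113/60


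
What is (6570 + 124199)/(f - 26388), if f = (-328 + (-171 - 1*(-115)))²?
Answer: 130769/121068 ≈ 1.0801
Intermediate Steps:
f = 147456 (f = (-328 + (-171 + 115))² = (-328 - 56)² = (-384)² = 147456)
(6570 + 124199)/(f - 26388) = (6570 + 124199)/(147456 - 26388) = 130769/121068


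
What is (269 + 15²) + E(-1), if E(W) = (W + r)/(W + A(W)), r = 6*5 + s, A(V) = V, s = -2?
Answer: 961/2 ≈ 480.50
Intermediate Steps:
r = 28 (r = 6*5 - 2 = 30 - 2 = 28)
E(W) = (28 + W)/(2*W) (E(W) = (W + 28)/(W + W) = (28 + W)/((2*W)) = (28 + W)*(1/(2*W)) = (28 + W)/(2*W))
(269 + 15²) + E(-1) = (269 + 15²) + (½)*(28 - 1)/(-1) = (269 + 225) + (½)*(-1)*27 = 494 - 27/2 = 961/2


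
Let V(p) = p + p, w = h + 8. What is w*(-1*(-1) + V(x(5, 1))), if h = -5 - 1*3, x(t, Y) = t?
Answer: 0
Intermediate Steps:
h = -8 (h = -5 - 3 = -8)
w = 0 (w = -8 + 8 = 0)
V(p) = 2*p
w*(-1*(-1) + V(x(5, 1))) = 0*(-1*(-1) + 2*5) = 0*(1 + 10) = 0*11 = 0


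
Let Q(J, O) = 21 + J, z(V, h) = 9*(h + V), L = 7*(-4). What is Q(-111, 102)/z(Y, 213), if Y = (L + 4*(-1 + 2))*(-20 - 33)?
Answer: -2/297 ≈ -0.0067340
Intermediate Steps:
L = -28
Y = 1272 (Y = (-28 + 4*(-1 + 2))*(-20 - 33) = (-28 + 4*1)*(-53) = (-28 + 4)*(-53) = -24*(-53) = 1272)
z(V, h) = 9*V + 9*h (z(V, h) = 9*(V + h) = 9*V + 9*h)
Q(-111, 102)/z(Y, 213) = (21 - 111)/(9*1272 + 9*213) = -90/(11448 + 1917) = -90/13365 = -90*1/13365 = -2/297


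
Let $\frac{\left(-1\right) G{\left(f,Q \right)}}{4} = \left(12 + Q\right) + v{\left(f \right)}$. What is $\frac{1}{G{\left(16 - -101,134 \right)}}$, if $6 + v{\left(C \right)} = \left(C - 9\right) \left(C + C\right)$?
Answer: $- \frac{1}{101648} \approx -9.8379 \cdot 10^{-6}$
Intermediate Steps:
$v{\left(C \right)} = -6 + 2 C \left(-9 + C\right)$ ($v{\left(C \right)} = -6 + \left(C - 9\right) \left(C + C\right) = -6 + \left(-9 + C\right) 2 C = -6 + 2 C \left(-9 + C\right)$)
$G{\left(f,Q \right)} = -24 - 8 f^{2} - 4 Q + 72 f$ ($G{\left(f,Q \right)} = - 4 \left(\left(12 + Q\right) - \left(6 - 2 f^{2} + 18 f\right)\right) = - 4 \left(6 + Q - 18 f + 2 f^{2}\right) = -24 - 8 f^{2} - 4 Q + 72 f$)
$\frac{1}{G{\left(16 - -101,134 \right)}} = \frac{1}{-24 - 8 \left(16 - -101\right)^{2} - 536 + 72 \left(16 - -101\right)} = \frac{1}{-24 - 8 \left(16 + 101\right)^{2} - 536 + 72 \left(16 + 101\right)} = \frac{1}{-24 - 8 \cdot 117^{2} - 536 + 72 \cdot 117} = \frac{1}{-24 - 109512 - 536 + 8424} = \frac{1}{-101648} = - \frac{1}{101648}$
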